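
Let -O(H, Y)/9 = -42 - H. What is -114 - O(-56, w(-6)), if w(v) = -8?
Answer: 12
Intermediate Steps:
O(H, Y) = 378 + 9*H (O(H, Y) = -9*(-42 - H) = 378 + 9*H)
-114 - O(-56, w(-6)) = -114 - (378 + 9*(-56)) = -114 - (378 - 504) = -114 - 1*(-126) = -114 + 126 = 12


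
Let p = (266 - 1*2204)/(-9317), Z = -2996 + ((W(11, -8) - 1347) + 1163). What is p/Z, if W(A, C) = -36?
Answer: -323/4993912 ≈ -6.4679e-5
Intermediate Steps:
Z = -3216 (Z = -2996 + ((-36 - 1347) + 1163) = -2996 + (-1383 + 1163) = -2996 - 220 = -3216)
p = 1938/9317 (p = (266 - 2204)*(-1/9317) = -1938*(-1/9317) = 1938/9317 ≈ 0.20801)
p/Z = (1938/9317)/(-3216) = (1938/9317)*(-1/3216) = -323/4993912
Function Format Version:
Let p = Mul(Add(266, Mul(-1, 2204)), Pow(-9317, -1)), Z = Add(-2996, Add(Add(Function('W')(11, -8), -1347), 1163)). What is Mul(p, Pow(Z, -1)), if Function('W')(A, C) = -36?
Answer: Rational(-323, 4993912) ≈ -6.4679e-5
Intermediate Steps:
Z = -3216 (Z = Add(-2996, Add(Add(-36, -1347), 1163)) = Add(-2996, Add(-1383, 1163)) = Add(-2996, -220) = -3216)
p = Rational(1938, 9317) (p = Mul(Add(266, -2204), Rational(-1, 9317)) = Mul(-1938, Rational(-1, 9317)) = Rational(1938, 9317) ≈ 0.20801)
Mul(p, Pow(Z, -1)) = Mul(Rational(1938, 9317), Pow(-3216, -1)) = Mul(Rational(1938, 9317), Rational(-1, 3216)) = Rational(-323, 4993912)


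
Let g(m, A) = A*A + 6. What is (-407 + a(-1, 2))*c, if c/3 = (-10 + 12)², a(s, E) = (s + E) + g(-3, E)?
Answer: -4752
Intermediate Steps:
g(m, A) = 6 + A² (g(m, A) = A² + 6 = 6 + A²)
a(s, E) = 6 + E + s + E² (a(s, E) = (s + E) + (6 + E²) = (E + s) + (6 + E²) = 6 + E + s + E²)
c = 12 (c = 3*(-10 + 12)² = 3*2² = 3*4 = 12)
(-407 + a(-1, 2))*c = (-407 + (6 + 2 - 1 + 2²))*12 = (-407 + (6 + 2 - 1 + 4))*12 = (-407 + 11)*12 = -396*12 = -4752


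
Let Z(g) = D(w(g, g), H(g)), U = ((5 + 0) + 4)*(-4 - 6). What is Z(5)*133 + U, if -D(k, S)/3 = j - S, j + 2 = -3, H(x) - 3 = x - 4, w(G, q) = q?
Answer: 3501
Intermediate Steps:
H(x) = -1 + x (H(x) = 3 + (x - 4) = 3 + (-4 + x) = -1 + x)
j = -5 (j = -2 - 3 = -5)
D(k, S) = 15 + 3*S (D(k, S) = -3*(-5 - S) = 15 + 3*S)
U = -90 (U = (5 + 4)*(-10) = 9*(-10) = -90)
Z(g) = 12 + 3*g (Z(g) = 15 + 3*(-1 + g) = 15 + (-3 + 3*g) = 12 + 3*g)
Z(5)*133 + U = (12 + 3*5)*133 - 90 = (12 + 15)*133 - 90 = 27*133 - 90 = 3591 - 90 = 3501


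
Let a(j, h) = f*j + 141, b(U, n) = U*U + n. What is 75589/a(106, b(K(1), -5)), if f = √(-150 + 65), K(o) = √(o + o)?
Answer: 10658049/974941 - 8012434*I*√85/974941 ≈ 10.932 - 75.77*I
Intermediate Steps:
K(o) = √2*√o (K(o) = √(2*o) = √2*√o)
f = I*√85 (f = √(-85) = I*√85 ≈ 9.2195*I)
b(U, n) = n + U² (b(U, n) = U² + n = n + U²)
a(j, h) = 141 + I*j*√85 (a(j, h) = (I*√85)*j + 141 = I*j*√85 + 141 = 141 + I*j*√85)
75589/a(106, b(K(1), -5)) = 75589/(141 + I*106*√85) = 75589/(141 + 106*I*√85)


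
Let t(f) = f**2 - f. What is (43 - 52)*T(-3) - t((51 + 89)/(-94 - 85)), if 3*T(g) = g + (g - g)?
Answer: 243709/32041 ≈ 7.6062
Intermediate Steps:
T(g) = g/3 (T(g) = (g + (g - g))/3 = (g + 0)/3 = g/3)
(43 - 52)*T(-3) - t((51 + 89)/(-94 - 85)) = (43 - 52)*((1/3)*(-3)) - (51 + 89)/(-94 - 85)*(-1 + (51 + 89)/(-94 - 85)) = -9*(-1) - 140/(-179)*(-1 + 140/(-179)) = 9 - 140*(-1/179)*(-1 + 140*(-1/179)) = 9 - (-140)*(-1 - 140/179)/179 = 9 - (-140)*(-319)/(179*179) = 9 - 1*44660/32041 = 9 - 44660/32041 = 243709/32041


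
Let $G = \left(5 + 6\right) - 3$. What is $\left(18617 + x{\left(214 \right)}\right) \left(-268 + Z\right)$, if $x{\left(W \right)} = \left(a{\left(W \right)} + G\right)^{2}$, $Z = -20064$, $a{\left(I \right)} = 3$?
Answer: $-380981016$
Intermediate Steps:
$G = 8$ ($G = 11 - 3 = 8$)
$x{\left(W \right)} = 121$ ($x{\left(W \right)} = \left(3 + 8\right)^{2} = 11^{2} = 121$)
$\left(18617 + x{\left(214 \right)}\right) \left(-268 + Z\right) = \left(18617 + 121\right) \left(-268 - 20064\right) = 18738 \left(-20332\right) = -380981016$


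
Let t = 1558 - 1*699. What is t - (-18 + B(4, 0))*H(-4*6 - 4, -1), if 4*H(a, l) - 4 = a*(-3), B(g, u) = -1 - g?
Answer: 1365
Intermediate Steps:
H(a, l) = 1 - 3*a/4 (H(a, l) = 1 + (a*(-3))/4 = 1 + (-3*a)/4 = 1 - 3*a/4)
t = 859 (t = 1558 - 699 = 859)
t - (-18 + B(4, 0))*H(-4*6 - 4, -1) = 859 - (-18 + (-1 - 1*4))*(1 - 3*(-4*6 - 4)/4) = 859 - (-18 + (-1 - 4))*(1 - 3*(-24 - 4)/4) = 859 - (-18 - 5)*(1 - 3/4*(-28)) = 859 - (-23)*(1 + 21) = 859 - (-23)*22 = 859 - 1*(-506) = 859 + 506 = 1365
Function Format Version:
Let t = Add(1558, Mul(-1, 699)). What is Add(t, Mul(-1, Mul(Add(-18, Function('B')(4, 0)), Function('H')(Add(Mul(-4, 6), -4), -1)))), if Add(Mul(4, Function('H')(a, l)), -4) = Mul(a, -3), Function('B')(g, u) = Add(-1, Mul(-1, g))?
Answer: 1365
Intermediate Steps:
Function('H')(a, l) = Add(1, Mul(Rational(-3, 4), a)) (Function('H')(a, l) = Add(1, Mul(Rational(1, 4), Mul(a, -3))) = Add(1, Mul(Rational(1, 4), Mul(-3, a))) = Add(1, Mul(Rational(-3, 4), a)))
t = 859 (t = Add(1558, -699) = 859)
Add(t, Mul(-1, Mul(Add(-18, Function('B')(4, 0)), Function('H')(Add(Mul(-4, 6), -4), -1)))) = Add(859, Mul(-1, Mul(Add(-18, Add(-1, Mul(-1, 4))), Add(1, Mul(Rational(-3, 4), Add(Mul(-4, 6), -4)))))) = Add(859, Mul(-1, Mul(Add(-18, Add(-1, -4)), Add(1, Mul(Rational(-3, 4), Add(-24, -4)))))) = Add(859, Mul(-1, Mul(Add(-18, -5), Add(1, Mul(Rational(-3, 4), -28))))) = Add(859, Mul(-1, Mul(-23, Add(1, 21)))) = Add(859, Mul(-1, Mul(-23, 22))) = Add(859, Mul(-1, -506)) = Add(859, 506) = 1365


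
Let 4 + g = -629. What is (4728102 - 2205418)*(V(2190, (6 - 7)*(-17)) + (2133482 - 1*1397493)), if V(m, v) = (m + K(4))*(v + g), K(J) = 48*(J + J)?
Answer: -2143259712980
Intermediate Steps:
K(J) = 96*J (K(J) = 48*(2*J) = 96*J)
g = -633 (g = -4 - 629 = -633)
V(m, v) = (-633 + v)*(384 + m) (V(m, v) = (m + 96*4)*(v - 633) = (m + 384)*(-633 + v) = (384 + m)*(-633 + v) = (-633 + v)*(384 + m))
(4728102 - 2205418)*(V(2190, (6 - 7)*(-17)) + (2133482 - 1*1397493)) = (4728102 - 2205418)*((-243072 - 633*2190 + 384*((6 - 7)*(-17)) + 2190*((6 - 7)*(-17))) + (2133482 - 1*1397493)) = 2522684*((-243072 - 1386270 + 384*(-1*(-17)) + 2190*(-1*(-17))) + (2133482 - 1397493)) = 2522684*((-243072 - 1386270 + 384*17 + 2190*17) + 735989) = 2522684*((-243072 - 1386270 + 6528 + 37230) + 735989) = 2522684*(-1585584 + 735989) = 2522684*(-849595) = -2143259712980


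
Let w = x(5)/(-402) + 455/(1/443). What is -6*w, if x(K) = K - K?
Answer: -1209390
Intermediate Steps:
x(K) = 0
w = 201565 (w = 0/(-402) + 455/(1/443) = 0*(-1/402) + 455/(1/443) = 0 + 455*443 = 0 + 201565 = 201565)
-6*w = -6*201565 = -1209390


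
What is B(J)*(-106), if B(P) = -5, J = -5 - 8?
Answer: 530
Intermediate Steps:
J = -13
B(J)*(-106) = -5*(-106) = 530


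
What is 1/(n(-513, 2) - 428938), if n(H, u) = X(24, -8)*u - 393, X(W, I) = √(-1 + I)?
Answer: -429331/184325107597 - 6*I/184325107597 ≈ -2.3292e-6 - 3.2551e-11*I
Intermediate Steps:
n(H, u) = -393 + 3*I*u (n(H, u) = √(-1 - 8)*u - 393 = √(-9)*u - 393 = (3*I)*u - 393 = 3*I*u - 393 = -393 + 3*I*u)
1/(n(-513, 2) - 428938) = 1/((-393 + 3*I*2) - 428938) = 1/((-393 + 6*I) - 428938) = 1/(-429331 + 6*I) = (-429331 - 6*I)/184325107597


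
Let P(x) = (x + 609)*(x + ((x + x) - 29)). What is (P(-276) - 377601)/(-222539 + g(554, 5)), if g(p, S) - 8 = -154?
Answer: 662982/222685 ≈ 2.9772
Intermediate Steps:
g(p, S) = -146 (g(p, S) = 8 - 154 = -146)
P(x) = (-29 + 3*x)*(609 + x) (P(x) = (609 + x)*(x + (2*x - 29)) = (609 + x)*(x + (-29 + 2*x)) = (609 + x)*(-29 + 3*x) = (-29 + 3*x)*(609 + x))
(P(-276) - 377601)/(-222539 + g(554, 5)) = ((-17661 + 3*(-276)² + 1798*(-276)) - 377601)/(-222539 - 146) = ((-17661 + 3*76176 - 496248) - 377601)/(-222685) = ((-17661 + 228528 - 496248) - 377601)*(-1/222685) = (-285381 - 377601)*(-1/222685) = -662982*(-1/222685) = 662982/222685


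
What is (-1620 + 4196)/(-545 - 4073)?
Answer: -1288/2309 ≈ -0.55782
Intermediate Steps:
(-1620 + 4196)/(-545 - 4073) = 2576/(-4618) = 2576*(-1/4618) = -1288/2309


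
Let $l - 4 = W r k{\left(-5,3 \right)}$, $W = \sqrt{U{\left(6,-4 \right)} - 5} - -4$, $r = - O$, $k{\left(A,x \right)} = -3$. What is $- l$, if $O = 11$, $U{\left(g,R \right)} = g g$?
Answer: $-136 - 33 \sqrt{31} \approx -319.74$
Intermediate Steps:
$U{\left(g,R \right)} = g^{2}$
$r = -11$ ($r = \left(-1\right) 11 = -11$)
$W = 4 + \sqrt{31}$ ($W = \sqrt{6^{2} - 5} - -4 = \sqrt{36 - 5} + 4 = \sqrt{31} + 4 = 4 + \sqrt{31} \approx 9.5678$)
$l = 136 + 33 \sqrt{31}$ ($l = 4 + \left(4 + \sqrt{31}\right) \left(-11\right) \left(-3\right) = 4 + \left(-44 - 11 \sqrt{31}\right) \left(-3\right) = 4 + \left(132 + 33 \sqrt{31}\right) = 136 + 33 \sqrt{31} \approx 319.74$)
$- l = - (136 + 33 \sqrt{31}) = -136 - 33 \sqrt{31}$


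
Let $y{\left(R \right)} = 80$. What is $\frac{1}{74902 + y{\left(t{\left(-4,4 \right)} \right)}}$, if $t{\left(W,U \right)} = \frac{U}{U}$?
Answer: $\frac{1}{74982} \approx 1.3337 \cdot 10^{-5}$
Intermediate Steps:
$t{\left(W,U \right)} = 1$
$\frac{1}{74902 + y{\left(t{\left(-4,4 \right)} \right)}} = \frac{1}{74902 + 80} = \frac{1}{74982}$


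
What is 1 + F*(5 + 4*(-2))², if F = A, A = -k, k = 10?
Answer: -89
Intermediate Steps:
A = -10 (A = -1*10 = -10)
F = -10
1 + F*(5 + 4*(-2))² = 1 - 10*(5 + 4*(-2))² = 1 - 10*(5 - 8)² = 1 - 10*(-3)² = 1 - 10*9 = 1 - 90 = -89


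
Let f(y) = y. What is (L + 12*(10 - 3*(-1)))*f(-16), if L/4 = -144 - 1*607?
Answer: 45568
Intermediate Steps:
L = -3004 (L = 4*(-144 - 1*607) = 4*(-144 - 607) = 4*(-751) = -3004)
(L + 12*(10 - 3*(-1)))*f(-16) = (-3004 + 12*(10 - 3*(-1)))*(-16) = (-3004 + 12*(10 + 3))*(-16) = (-3004 + 12*13)*(-16) = (-3004 + 156)*(-16) = -2848*(-16) = 45568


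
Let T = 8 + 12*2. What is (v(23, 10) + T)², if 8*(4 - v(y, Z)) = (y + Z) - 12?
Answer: 71289/64 ≈ 1113.9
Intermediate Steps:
v(y, Z) = 11/2 - Z/8 - y/8 (v(y, Z) = 4 - ((y + Z) - 12)/8 = 4 - ((Z + y) - 12)/8 = 4 - (-12 + Z + y)/8 = 4 + (3/2 - Z/8 - y/8) = 11/2 - Z/8 - y/8)
T = 32 (T = 8 + 24 = 32)
(v(23, 10) + T)² = ((11/2 - ⅛*10 - ⅛*23) + 32)² = ((11/2 - 5/4 - 23/8) + 32)² = (11/8 + 32)² = (267/8)² = 71289/64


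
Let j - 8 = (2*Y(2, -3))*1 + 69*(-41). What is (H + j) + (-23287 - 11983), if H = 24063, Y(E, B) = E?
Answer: -14024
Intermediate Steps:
j = -2817 (j = 8 + ((2*2)*1 + 69*(-41)) = 8 + (4*1 - 2829) = 8 + (4 - 2829) = 8 - 2825 = -2817)
(H + j) + (-23287 - 11983) = (24063 - 2817) + (-23287 - 11983) = 21246 - 35270 = -14024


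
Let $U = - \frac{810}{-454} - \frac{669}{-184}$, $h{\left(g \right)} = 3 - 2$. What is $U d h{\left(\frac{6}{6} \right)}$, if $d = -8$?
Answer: $- \frac{226383}{5221} \approx -43.36$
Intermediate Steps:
$h{\left(g \right)} = 1$
$U = \frac{226383}{41768}$ ($U = \left(-810\right) \left(- \frac{1}{454}\right) - - \frac{669}{184} = \frac{405}{227} + \frac{669}{184} = \frac{226383}{41768} \approx 5.42$)
$U d h{\left(\frac{6}{6} \right)} = \frac{226383 \left(\left(-8\right) 1\right)}{41768} = \frac{226383}{41768} \left(-8\right) = - \frac{226383}{5221}$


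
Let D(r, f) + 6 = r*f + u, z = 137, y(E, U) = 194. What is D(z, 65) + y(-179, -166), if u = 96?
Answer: 9189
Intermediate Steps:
D(r, f) = 90 + f*r (D(r, f) = -6 + (r*f + 96) = -6 + (f*r + 96) = -6 + (96 + f*r) = 90 + f*r)
D(z, 65) + y(-179, -166) = (90 + 65*137) + 194 = (90 + 8905) + 194 = 8995 + 194 = 9189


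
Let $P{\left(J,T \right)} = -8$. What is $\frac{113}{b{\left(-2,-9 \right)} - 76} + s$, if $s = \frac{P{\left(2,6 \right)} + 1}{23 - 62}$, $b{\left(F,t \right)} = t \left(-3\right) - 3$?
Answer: $- \frac{311}{156} \approx -1.9936$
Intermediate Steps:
$b{\left(F,t \right)} = -3 - 3 t$ ($b{\left(F,t \right)} = - 3 t - 3 = -3 - 3 t$)
$s = \frac{7}{39}$ ($s = \frac{-8 + 1}{23 - 62} = - \frac{7}{-39} = \left(-7\right) \left(- \frac{1}{39}\right) = \frac{7}{39} \approx 0.17949$)
$\frac{113}{b{\left(-2,-9 \right)} - 76} + s = \frac{113}{\left(-3 - -27\right) - 76} + \frac{7}{39} = \frac{113}{\left(-3 + 27\right) - 76} + \frac{7}{39} = \frac{113}{24 - 76} + \frac{7}{39} = \frac{113}{-52} + \frac{7}{39} = 113 \left(- \frac{1}{52}\right) + \frac{7}{39} = - \frac{113}{52} + \frac{7}{39} = - \frac{311}{156}$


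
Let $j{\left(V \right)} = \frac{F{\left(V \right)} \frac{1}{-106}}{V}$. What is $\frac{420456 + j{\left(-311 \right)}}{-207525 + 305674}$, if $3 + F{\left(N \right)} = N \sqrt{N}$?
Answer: $\frac{13860752493}{3235579934} - \frac{i \sqrt{311}}{10403794} \approx 4.2839 - 1.6951 \cdot 10^{-6} i$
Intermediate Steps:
$F{\left(N \right)} = -3 + N^{\frac{3}{2}}$ ($F{\left(N \right)} = -3 + N \sqrt{N} = -3 + N^{\frac{3}{2}}$)
$j{\left(V \right)} = \frac{\frac{3}{106} - \frac{V^{\frac{3}{2}}}{106}}{V}$ ($j{\left(V \right)} = \frac{\left(-3 + V^{\frac{3}{2}}\right) \frac{1}{-106}}{V} = \frac{\left(-3 + V^{\frac{3}{2}}\right) \left(- \frac{1}{106}\right)}{V} = \frac{\frac{3}{106} - \frac{V^{\frac{3}{2}}}{106}}{V}$)
$\frac{420456 + j{\left(-311 \right)}}{-207525 + 305674} = \frac{420456 + \frac{3 - \left(-311\right)^{\frac{3}{2}}}{106 \left(-311\right)}}{-207525 + 305674} = \frac{420456 + \frac{1}{106} \left(- \frac{1}{311}\right) \left(3 - - 311 i \sqrt{311}\right)}{98149} = \left(420456 + \frac{1}{106} \left(- \frac{1}{311}\right) \left(3 + 311 i \sqrt{311}\right)\right) \frac{1}{98149} = \left(420456 - \left(\frac{3}{32966} + \frac{i \sqrt{311}}{106}\right)\right) \frac{1}{98149} = \left(\frac{13860752493}{32966} - \frac{i \sqrt{311}}{106}\right) \frac{1}{98149} = \frac{13860752493}{3235579934} - \frac{i \sqrt{311}}{10403794}$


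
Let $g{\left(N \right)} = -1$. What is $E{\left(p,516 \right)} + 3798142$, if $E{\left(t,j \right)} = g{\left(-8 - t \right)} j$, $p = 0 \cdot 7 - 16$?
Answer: $3797626$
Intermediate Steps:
$p = -16$ ($p = 0 - 16 = -16$)
$E{\left(t,j \right)} = - j$
$E{\left(p,516 \right)} + 3798142 = \left(-1\right) 516 + 3798142 = -516 + 3798142 = 3797626$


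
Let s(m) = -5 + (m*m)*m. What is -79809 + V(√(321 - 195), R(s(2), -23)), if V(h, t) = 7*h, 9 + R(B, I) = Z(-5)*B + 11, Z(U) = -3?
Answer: -79809 + 21*√14 ≈ -79730.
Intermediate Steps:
s(m) = -5 + m³ (s(m) = -5 + m²*m = -5 + m³)
R(B, I) = 2 - 3*B (R(B, I) = -9 + (-3*B + 11) = -9 + (11 - 3*B) = 2 - 3*B)
-79809 + V(√(321 - 195), R(s(2), -23)) = -79809 + 7*√(321 - 195) = -79809 + 7*√126 = -79809 + 7*(3*√14) = -79809 + 21*√14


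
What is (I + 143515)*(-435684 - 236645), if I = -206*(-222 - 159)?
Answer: -149257710329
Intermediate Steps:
I = 78486 (I = -206*(-381) = 78486)
(I + 143515)*(-435684 - 236645) = (78486 + 143515)*(-435684 - 236645) = 222001*(-672329) = -149257710329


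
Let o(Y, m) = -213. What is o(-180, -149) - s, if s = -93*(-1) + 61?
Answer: -367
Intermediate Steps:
s = 154 (s = 93 + 61 = 154)
o(-180, -149) - s = -213 - 1*154 = -213 - 154 = -367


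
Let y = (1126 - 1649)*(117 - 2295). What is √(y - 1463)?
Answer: √1137631 ≈ 1066.6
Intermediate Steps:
y = 1139094 (y = -523*(-2178) = 1139094)
√(y - 1463) = √(1139094 - 1463) = √1137631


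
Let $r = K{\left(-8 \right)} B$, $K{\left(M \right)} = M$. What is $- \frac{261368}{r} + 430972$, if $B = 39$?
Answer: $\frac{16840579}{39} \approx 4.3181 \cdot 10^{5}$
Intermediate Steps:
$r = -312$ ($r = \left(-8\right) 39 = -312$)
$- \frac{261368}{r} + 430972 = - \frac{261368}{-312} + 430972 = \left(-261368\right) \left(- \frac{1}{312}\right) + 430972 = \frac{32671}{39} + 430972 = \frac{16840579}{39}$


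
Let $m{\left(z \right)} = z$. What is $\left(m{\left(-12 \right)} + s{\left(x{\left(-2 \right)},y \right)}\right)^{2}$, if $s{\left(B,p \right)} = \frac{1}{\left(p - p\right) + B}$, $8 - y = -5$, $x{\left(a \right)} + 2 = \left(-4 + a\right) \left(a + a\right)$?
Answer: $\frac{69169}{484} \approx 142.91$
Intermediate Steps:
$x{\left(a \right)} = -2 + 2 a \left(-4 + a\right)$ ($x{\left(a \right)} = -2 + \left(-4 + a\right) \left(a + a\right) = -2 + \left(-4 + a\right) 2 a = -2 + 2 a \left(-4 + a\right)$)
$y = 13$ ($y = 8 - -5 = 8 + 5 = 13$)
$s{\left(B,p \right)} = \frac{1}{B}$ ($s{\left(B,p \right)} = \frac{1}{0 + B} = \frac{1}{B}$)
$\left(m{\left(-12 \right)} + s{\left(x{\left(-2 \right)},y \right)}\right)^{2} = \left(-12 + \frac{1}{-2 - -16 + 2 \left(-2\right)^{2}}\right)^{2} = \left(-12 + \frac{1}{-2 + 16 + 2 \cdot 4}\right)^{2} = \left(-12 + \frac{1}{-2 + 16 + 8}\right)^{2} = \left(-12 + \frac{1}{22}\right)^{2} = \left(- \frac{263}{22}\right)^{2} = \frac{69169}{484}$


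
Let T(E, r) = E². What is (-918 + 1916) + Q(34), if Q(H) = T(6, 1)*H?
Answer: 2222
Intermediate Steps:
Q(H) = 36*H (Q(H) = 6²*H = 36*H)
(-918 + 1916) + Q(34) = (-918 + 1916) + 36*34 = 998 + 1224 = 2222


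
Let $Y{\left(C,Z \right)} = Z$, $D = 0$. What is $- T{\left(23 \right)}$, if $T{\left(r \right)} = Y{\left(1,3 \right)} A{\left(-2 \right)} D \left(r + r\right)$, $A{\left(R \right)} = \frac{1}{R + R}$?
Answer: $0$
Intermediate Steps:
$A{\left(R \right)} = \frac{1}{2 R}$
$T{\left(r \right)} = 0$ ($T{\left(r \right)} = 3 \frac{1}{2 \left(-2\right)} 0 \left(r + r\right) = 3 \cdot \frac{1}{2} \left(- \frac{1}{2}\right) 0 \cdot 2 r = 3 \left(- \frac{1}{4}\right) 0 = \left(- \frac{3}{4}\right) 0 = 0$)
$- T{\left(23 \right)} = \left(-1\right) 0 = 0$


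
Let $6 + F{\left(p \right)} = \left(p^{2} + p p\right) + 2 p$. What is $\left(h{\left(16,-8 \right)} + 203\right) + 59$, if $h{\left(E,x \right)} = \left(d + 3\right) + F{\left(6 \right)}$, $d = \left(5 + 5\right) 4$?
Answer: $383$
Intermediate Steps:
$d = 40$ ($d = 10 \cdot 4 = 40$)
$F{\left(p \right)} = -6 + 2 p + 2 p^{2}$ ($F{\left(p \right)} = -6 + \left(\left(p^{2} + p p\right) + 2 p\right) = -6 + \left(\left(p^{2} + p^{2}\right) + 2 p\right) = -6 + \left(2 p^{2} + 2 p\right) = -6 + \left(2 p + 2 p^{2}\right) = -6 + 2 p + 2 p^{2}$)
$h{\left(E,x \right)} = 121$ ($h{\left(E,x \right)} = \left(40 + 3\right) + \left(-6 + 2 \cdot 6 + 2 \cdot 6^{2}\right) = 43 + \left(-6 + 12 + 2 \cdot 36\right) = 43 + \left(-6 + 12 + 72\right) = 43 + 78 = 121$)
$\left(h{\left(16,-8 \right)} + 203\right) + 59 = \left(121 + 203\right) + 59 = 324 + 59 = 383$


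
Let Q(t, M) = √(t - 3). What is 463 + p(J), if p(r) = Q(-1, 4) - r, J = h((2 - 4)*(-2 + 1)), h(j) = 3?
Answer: 460 + 2*I ≈ 460.0 + 2.0*I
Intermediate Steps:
J = 3
Q(t, M) = √(-3 + t)
p(r) = -r + 2*I (p(r) = √(-3 - 1) - r = √(-4) - r = 2*I - r = -r + 2*I)
463 + p(J) = 463 + (-1*3 + 2*I) = 463 + (-3 + 2*I) = 460 + 2*I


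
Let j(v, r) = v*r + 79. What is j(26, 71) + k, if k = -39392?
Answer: -37467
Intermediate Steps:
j(v, r) = 79 + r*v (j(v, r) = r*v + 79 = 79 + r*v)
j(26, 71) + k = (79 + 71*26) - 39392 = (79 + 1846) - 39392 = 1925 - 39392 = -37467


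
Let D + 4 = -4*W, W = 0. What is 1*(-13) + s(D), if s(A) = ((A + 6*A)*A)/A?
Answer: -41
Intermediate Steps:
D = -4 (D = -4 - 4*0 = -4 + 0 = -4)
s(A) = 7*A (s(A) = ((7*A)*A)/A = (7*A²)/A = 7*A)
1*(-13) + s(D) = 1*(-13) + 7*(-4) = -13 - 28 = -41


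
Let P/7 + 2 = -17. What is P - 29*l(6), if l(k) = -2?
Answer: -75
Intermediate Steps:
P = -133 (P = -14 + 7*(-17) = -14 - 119 = -133)
P - 29*l(6) = -133 - 29*(-2) = -133 + 58 = -75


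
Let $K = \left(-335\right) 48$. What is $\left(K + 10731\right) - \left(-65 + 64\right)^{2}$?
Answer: $-5350$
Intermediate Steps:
$K = -16080$
$\left(K + 10731\right) - \left(-65 + 64\right)^{2} = \left(-16080 + 10731\right) - \left(-65 + 64\right)^{2} = -5349 - \left(-1\right)^{2} = -5349 - 1 = -5350$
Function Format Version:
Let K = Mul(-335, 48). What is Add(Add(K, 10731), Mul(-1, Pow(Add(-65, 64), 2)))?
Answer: -5350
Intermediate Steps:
K = -16080
Add(Add(K, 10731), Mul(-1, Pow(Add(-65, 64), 2))) = Add(Add(-16080, 10731), Mul(-1, Pow(Add(-65, 64), 2))) = Add(-5349, Mul(-1, Pow(-1, 2))) = Add(-5349, Mul(-1, 1)) = Add(-5349, -1) = -5350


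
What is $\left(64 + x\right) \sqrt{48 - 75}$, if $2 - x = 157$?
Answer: $- 273 i \sqrt{3} \approx - 472.85 i$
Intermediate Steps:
$x = -155$ ($x = 2 - 157 = -155$)
$\left(64 + x\right) \sqrt{48 - 75} = \left(64 - 155\right) \sqrt{48 - 75} = - 91 \sqrt{-27} = - 91 \cdot 3 i \sqrt{3} = - 273 i \sqrt{3}$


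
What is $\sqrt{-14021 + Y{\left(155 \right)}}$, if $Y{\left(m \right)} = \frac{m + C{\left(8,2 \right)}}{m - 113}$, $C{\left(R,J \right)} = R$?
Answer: $\frac{i \sqrt{24726198}}{42} \approx 118.39 i$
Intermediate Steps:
$Y{\left(m \right)} = \frac{8 + m}{-113 + m}$ ($Y{\left(m \right)} = \frac{m + 8}{m - 113} = \frac{8 + m}{-113 + m}$)
$\sqrt{-14021 + Y{\left(155 \right)}} = \sqrt{-14021 + \frac{8 + 155}{-113 + 155}} = \sqrt{-14021 + \frac{1}{42} \cdot 163} = \sqrt{-14021 + \frac{163}{42}} = \sqrt{- \frac{588719}{42}} = \frac{i \sqrt{24726198}}{42}$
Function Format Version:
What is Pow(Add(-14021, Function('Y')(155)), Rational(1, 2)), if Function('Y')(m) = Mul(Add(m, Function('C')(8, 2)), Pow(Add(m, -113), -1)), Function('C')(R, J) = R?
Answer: Mul(Rational(1, 42), I, Pow(24726198, Rational(1, 2))) ≈ Mul(118.39, I)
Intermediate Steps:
Function('Y')(m) = Mul(Pow(Add(-113, m), -1), Add(8, m)) (Function('Y')(m) = Mul(Add(m, 8), Pow(Add(m, -113), -1)) = Mul(Add(8, m), Pow(Add(-113, m), -1)) = Mul(Pow(Add(-113, m), -1), Add(8, m)))
Pow(Add(-14021, Function('Y')(155)), Rational(1, 2)) = Pow(Add(-14021, Mul(Pow(Add(-113, 155), -1), Add(8, 155))), Rational(1, 2)) = Pow(Add(-14021, Mul(Pow(42, -1), 163)), Rational(1, 2)) = Pow(Add(-14021, Mul(Rational(1, 42), 163)), Rational(1, 2)) = Pow(Add(-14021, Rational(163, 42)), Rational(1, 2)) = Pow(Rational(-588719, 42), Rational(1, 2)) = Mul(Rational(1, 42), I, Pow(24726198, Rational(1, 2)))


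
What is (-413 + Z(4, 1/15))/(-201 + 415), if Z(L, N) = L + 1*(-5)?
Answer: -207/107 ≈ -1.9346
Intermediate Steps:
Z(L, N) = -5 + L (Z(L, N) = L - 5 = -5 + L)
(-413 + Z(4, 1/15))/(-201 + 415) = (-413 + (-5 + 4))/(-201 + 415) = (-413 - 1)/214 = -414*1/214 = -207/107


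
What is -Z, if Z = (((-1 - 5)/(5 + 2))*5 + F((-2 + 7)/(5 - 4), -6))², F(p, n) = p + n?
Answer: -1369/49 ≈ -27.939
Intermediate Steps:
F(p, n) = n + p
Z = 1369/49 (Z = (((-1 - 5)/(5 + 2))*5 + (-6 + (-2 + 7)/(5 - 4)))² = (-6/7*5 + (-6 + 5/1))² = (-6*⅐*5 + (-6 + 5*1))² = (-6/7*5 + (-6 + 5))² = (-30/7 - 1)² = (-37/7)² = 1369/49 ≈ 27.939)
-Z = -1*1369/49 = -1369/49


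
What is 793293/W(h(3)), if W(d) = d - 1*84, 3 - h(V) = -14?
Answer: -793293/67 ≈ -11840.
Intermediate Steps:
h(V) = 17 (h(V) = 3 - 1*(-14) = 3 + 14 = 17)
W(d) = -84 + d (W(d) = d - 84 = -84 + d)
793293/W(h(3)) = 793293/(-84 + 17) = 793293/(-67) = 793293*(-1/67) = -793293/67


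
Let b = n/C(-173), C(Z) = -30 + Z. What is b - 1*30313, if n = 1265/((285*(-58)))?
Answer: -20343599681/671118 ≈ -30313.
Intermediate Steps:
n = -253/3306 (n = 1265/(-16530) = 1265*(-1/16530) = -253/3306 ≈ -0.076527)
b = 253/671118 (b = -253/(3306*(-30 - 173)) = -253/3306/(-203) = -253/3306*(-1/203) = 253/671118 ≈ 0.00037698)
b - 1*30313 = 253/671118 - 1*30313 = 253/671118 - 30313 = -20343599681/671118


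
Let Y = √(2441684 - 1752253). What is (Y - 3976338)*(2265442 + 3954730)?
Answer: -24733506290136 + 6220172*√689431 ≈ -2.4728e+13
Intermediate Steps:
Y = √689431 ≈ 830.32
(Y - 3976338)*(2265442 + 3954730) = (√689431 - 3976338)*(2265442 + 3954730) = (-3976338 + √689431)*6220172 = -24733506290136 + 6220172*√689431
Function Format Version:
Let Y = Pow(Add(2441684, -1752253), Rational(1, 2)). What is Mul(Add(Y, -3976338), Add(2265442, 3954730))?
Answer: Add(-24733506290136, Mul(6220172, Pow(689431, Rational(1, 2)))) ≈ -2.4728e+13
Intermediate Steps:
Y = Pow(689431, Rational(1, 2)) ≈ 830.32
Mul(Add(Y, -3976338), Add(2265442, 3954730)) = Mul(Add(Pow(689431, Rational(1, 2)), -3976338), Add(2265442, 3954730)) = Mul(Add(-3976338, Pow(689431, Rational(1, 2))), 6220172) = Add(-24733506290136, Mul(6220172, Pow(689431, Rational(1, 2))))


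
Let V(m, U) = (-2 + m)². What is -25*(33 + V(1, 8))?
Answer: -850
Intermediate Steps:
-25*(33 + V(1, 8)) = -25*(33 + (-2 + 1)²) = -25*(33 + (-1)²) = -25*(33 + 1) = -25*34 = -850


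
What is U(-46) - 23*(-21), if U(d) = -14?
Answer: 469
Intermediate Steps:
U(-46) - 23*(-21) = -14 - 23*(-21) = -14 + 483 = 469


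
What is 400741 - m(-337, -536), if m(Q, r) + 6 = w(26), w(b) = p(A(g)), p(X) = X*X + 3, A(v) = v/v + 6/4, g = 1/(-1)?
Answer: 1602951/4 ≈ 4.0074e+5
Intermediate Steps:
g = -1
A(v) = 5/2 (A(v) = 1 + 6*(1/4) = 1 + 3/2 = 5/2)
p(X) = 3 + X**2 (p(X) = X**2 + 3 = 3 + X**2)
w(b) = 37/4 (w(b) = 3 + (5/2)**2 = 3 + 25/4 = 37/4)
m(Q, r) = 13/4 (m(Q, r) = -6 + 37/4 = 13/4)
400741 - m(-337, -536) = 400741 - 1*13/4 = 400741 - 13/4 = 1602951/4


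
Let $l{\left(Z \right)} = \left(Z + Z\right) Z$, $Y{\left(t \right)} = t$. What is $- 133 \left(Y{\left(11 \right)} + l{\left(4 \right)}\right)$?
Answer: $-5719$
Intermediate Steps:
$l{\left(Z \right)} = 2 Z^{2}$ ($l{\left(Z \right)} = 2 Z Z = 2 Z^{2}$)
$- 133 \left(Y{\left(11 \right)} + l{\left(4 \right)}\right) = - 133 \left(11 + 2 \cdot 4^{2}\right) = - 133 \left(11 + 2 \cdot 16\right) = - 133 \left(11 + 32\right) = \left(-133\right) 43 = -5719$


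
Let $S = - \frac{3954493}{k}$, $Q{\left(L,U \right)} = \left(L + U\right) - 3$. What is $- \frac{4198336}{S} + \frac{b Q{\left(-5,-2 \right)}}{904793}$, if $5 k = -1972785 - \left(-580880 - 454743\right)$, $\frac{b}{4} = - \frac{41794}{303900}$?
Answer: $- \frac{2163723645827193858716}{10873534660660011} \approx -1.9899 \cdot 10^{5}$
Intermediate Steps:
$b = - \frac{41794}{75975}$ ($b = 4 \left(- \frac{41794}{303900}\right) = 4 \left(\left(-41794\right) \frac{1}{303900}\right) = 4 \left(- \frac{20897}{151950}\right) = - \frac{41794}{75975} \approx -0.5501$)
$Q{\left(L,U \right)} = -3 + L + U$
$k = - \frac{937162}{5}$ ($k = \frac{-1972785 - \left(-580880 - 454743\right)}{5} = \frac{-1972785 - -1035623}{5} = \frac{-1972785 + 1035623}{5} = \frac{1}{5} \left(-937162\right) = - \frac{937162}{5} \approx -1.8743 \cdot 10^{5}$)
$S = \frac{19772465}{937162}$ ($S = - \frac{3954493}{- \frac{937162}{5}} = \left(-3954493\right) \left(- \frac{5}{937162}\right) = \frac{19772465}{937162} \approx 21.098$)
$- \frac{4198336}{S} + \frac{b Q{\left(-5,-2 \right)}}{904793} = - \frac{4198336}{\frac{19772465}{937162}} + \frac{\left(- \frac{41794}{75975}\right) \left(-3 - 5 - 2\right)}{904793} = \left(-4198336\right) \frac{937162}{19772465} + \left(- \frac{41794}{75975}\right) \left(-10\right) \frac{1}{904793} = - \frac{3934520962432}{19772465} + \frac{83588}{15195} \cdot \frac{1}{904793} = - \frac{3934520962432}{19772465} + \frac{83588}{13748329635} = - \frac{2163723645827193858716}{10873534660660011}$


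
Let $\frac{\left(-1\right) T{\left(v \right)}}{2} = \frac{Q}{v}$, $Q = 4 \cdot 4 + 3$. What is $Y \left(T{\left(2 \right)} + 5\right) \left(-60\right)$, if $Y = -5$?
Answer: $-4200$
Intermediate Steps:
$Q = 19$ ($Q = 16 + 3 = 19$)
$T{\left(v \right)} = - \frac{38}{v}$ ($T{\left(v \right)} = - 2 \frac{19}{v} = - \frac{38}{v}$)
$Y \left(T{\left(2 \right)} + 5\right) \left(-60\right) = - 5 \left(- \frac{38}{2} + 5\right) \left(-60\right) = - 5 \left(\left(-38\right) \frac{1}{2} + 5\right) \left(-60\right) = - 5 \left(-19 + 5\right) \left(-60\right) = \left(-5\right) \left(-14\right) \left(-60\right) = 70 \left(-60\right) = -4200$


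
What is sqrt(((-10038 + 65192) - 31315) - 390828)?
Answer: I*sqrt(366989) ≈ 605.8*I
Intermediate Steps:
sqrt(((-10038 + 65192) - 31315) - 390828) = sqrt((55154 - 31315) - 390828) = sqrt(23839 - 390828) = sqrt(-366989) = I*sqrt(366989)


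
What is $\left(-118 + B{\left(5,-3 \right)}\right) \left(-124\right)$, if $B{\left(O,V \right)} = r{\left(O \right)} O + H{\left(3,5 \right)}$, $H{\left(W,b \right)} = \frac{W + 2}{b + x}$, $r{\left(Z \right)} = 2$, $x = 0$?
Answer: $13268$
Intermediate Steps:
$H{\left(W,b \right)} = \frac{2 + W}{b}$ ($H{\left(W,b \right)} = \frac{W + 2}{b + 0} = \frac{2 + W}{b}$)
$B{\left(O,V \right)} = 1 + 2 O$ ($B{\left(O,V \right)} = 2 O + \frac{2 + 3}{5} = 2 O + \frac{1}{5} \cdot 5 = 2 O + 1 = 1 + 2 O$)
$\left(-118 + B{\left(5,-3 \right)}\right) \left(-124\right) = \left(-118 + \left(1 + 2 \cdot 5\right)\right) \left(-124\right) = \left(-118 + \left(1 + 10\right)\right) \left(-124\right) = \left(-118 + 11\right) \left(-124\right) = \left(-107\right) \left(-124\right) = 13268$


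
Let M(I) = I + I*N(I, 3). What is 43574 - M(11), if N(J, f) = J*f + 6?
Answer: 43134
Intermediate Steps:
N(J, f) = 6 + J*f
M(I) = I + I*(6 + 3*I) (M(I) = I + I*(6 + I*3) = I + I*(6 + 3*I))
43574 - M(11) = 43574 - 11*(7 + 3*11) = 43574 - 11*(7 + 33) = 43574 - 11*40 = 43574 - 1*440 = 43574 - 440 = 43134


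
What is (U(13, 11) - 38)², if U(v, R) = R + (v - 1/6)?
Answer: 7225/36 ≈ 200.69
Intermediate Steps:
U(v, R) = -⅙ + R + v (U(v, R) = R + (v - 1*⅙) = R + (v - ⅙) = R + (-⅙ + v) = -⅙ + R + v)
(U(13, 11) - 38)² = ((-⅙ + 11 + 13) - 38)² = (143/6 - 38)² = (-85/6)² = 7225/36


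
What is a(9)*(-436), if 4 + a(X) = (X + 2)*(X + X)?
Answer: -84584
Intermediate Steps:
a(X) = -4 + 2*X*(2 + X) (a(X) = -4 + (X + 2)*(X + X) = -4 + (2 + X)*(2*X) = -4 + 2*X*(2 + X))
a(9)*(-436) = (-4 + 2*9**2 + 4*9)*(-436) = (-4 + 2*81 + 36)*(-436) = (-4 + 162 + 36)*(-436) = 194*(-436) = -84584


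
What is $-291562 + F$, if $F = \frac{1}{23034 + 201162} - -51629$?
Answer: $- \frac{53792018867}{224196} \approx -2.3993 \cdot 10^{5}$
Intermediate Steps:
$F = \frac{11575015285}{224196}$ ($F = \frac{1}{224196} + 51629 = \frac{11575015285}{224196} \approx 51629.0$)
$-291562 + F = -291562 + \frac{11575015285}{224196} = - \frac{53792018867}{224196}$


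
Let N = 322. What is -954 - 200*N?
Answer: -65354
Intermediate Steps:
-954 - 200*N = -954 - 200*322 = -954 - 64400 = -65354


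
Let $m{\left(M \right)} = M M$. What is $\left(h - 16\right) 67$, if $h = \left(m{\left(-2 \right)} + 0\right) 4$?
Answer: $0$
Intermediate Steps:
$m{\left(M \right)} = M^{2}$
$h = 16$ ($h = \left(\left(-2\right)^{2} + 0\right) 4 = \left(4 + 0\right) 4 = 4 \cdot 4 = 16$)
$\left(h - 16\right) 67 = \left(16 - 16\right) 67 = 0 \cdot 67 = 0$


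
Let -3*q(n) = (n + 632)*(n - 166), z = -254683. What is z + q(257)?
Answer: -844948/3 ≈ -2.8165e+5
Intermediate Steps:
q(n) = -(-166 + n)*(632 + n)/3 (q(n) = -(n + 632)*(n - 166)/3 = -(632 + n)*(-166 + n)/3 = -(-166 + n)*(632 + n)/3)
z + q(257) = -254683 + (104912/3 - 466/3*257 - 1/3*257**2) = -254683 + (104912/3 - 119762/3 - 1/3*66049) = -254683 + (104912/3 - 119762/3 - 66049/3) = -254683 - 80899/3 = -844948/3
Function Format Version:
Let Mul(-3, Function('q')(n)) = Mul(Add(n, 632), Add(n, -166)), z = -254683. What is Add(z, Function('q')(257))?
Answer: Rational(-844948, 3) ≈ -2.8165e+5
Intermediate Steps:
Function('q')(n) = Mul(Rational(-1, 3), Add(-166, n), Add(632, n)) (Function('q')(n) = Mul(Rational(-1, 3), Mul(Add(n, 632), Add(n, -166))) = Mul(Rational(-1, 3), Mul(Add(632, n), Add(-166, n))) = Mul(Rational(-1, 3), Mul(Add(-166, n), Add(632, n))) = Mul(Rational(-1, 3), Add(-166, n), Add(632, n)))
Add(z, Function('q')(257)) = Add(-254683, Add(Rational(104912, 3), Mul(Rational(-466, 3), 257), Mul(Rational(-1, 3), Pow(257, 2)))) = Add(-254683, Add(Rational(104912, 3), Rational(-119762, 3), Mul(Rational(-1, 3), 66049))) = Add(-254683, Add(Rational(104912, 3), Rational(-119762, 3), Rational(-66049, 3))) = Add(-254683, Rational(-80899, 3)) = Rational(-844948, 3)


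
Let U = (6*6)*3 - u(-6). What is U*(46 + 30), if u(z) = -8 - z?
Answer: 8360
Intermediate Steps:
U = 110 (U = (6*6)*3 - (-8 - 1*(-6)) = 36*3 - (-8 + 6) = 108 - 1*(-2) = 108 + 2 = 110)
U*(46 + 30) = 110*(46 + 30) = 110*76 = 8360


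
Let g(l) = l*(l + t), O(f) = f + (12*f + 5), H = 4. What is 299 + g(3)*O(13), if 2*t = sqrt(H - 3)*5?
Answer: 3170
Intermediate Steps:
O(f) = 5 + 13*f (O(f) = f + (5 + 12*f) = 5 + 13*f)
t = 5/2 (t = (sqrt(4 - 3)*5)/2 = (sqrt(1)*5)/2 = (1*5)/2 = (1/2)*5 = 5/2 ≈ 2.5000)
g(l) = l*(5/2 + l) (g(l) = l*(l + 5/2) = l*(5/2 + l))
299 + g(3)*O(13) = 299 + ((1/2)*3*(5 + 2*3))*(5 + 13*13) = 299 + ((1/2)*3*(5 + 6))*(5 + 169) = 299 + ((1/2)*3*11)*174 = 299 + (33/2)*174 = 299 + 2871 = 3170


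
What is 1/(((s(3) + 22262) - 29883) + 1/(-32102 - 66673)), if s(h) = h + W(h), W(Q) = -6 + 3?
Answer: -98775/752764276 ≈ -0.00013122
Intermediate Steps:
W(Q) = -3
s(h) = -3 + h (s(h) = h - 3 = -3 + h)
1/(((s(3) + 22262) - 29883) + 1/(-32102 - 66673)) = 1/((((-3 + 3) + 22262) - 29883) + 1/(-32102 - 66673)) = 1/(((0 + 22262) - 29883) + 1/(-98775)) = 1/((22262 - 29883) - 1/98775) = 1/(-7621 - 1/98775) = 1/(-752764276/98775) = -98775/752764276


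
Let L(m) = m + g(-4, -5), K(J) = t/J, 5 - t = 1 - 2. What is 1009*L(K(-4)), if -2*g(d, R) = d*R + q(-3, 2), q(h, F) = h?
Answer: -10090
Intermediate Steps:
t = 6 (t = 5 - (1 - 2) = 5 - 1*(-1) = 5 + 1 = 6)
K(J) = 6/J
g(d, R) = 3/2 - R*d/2 (g(d, R) = -(d*R - 3)/2 = -(R*d - 3)/2 = -(-3 + R*d)/2 = 3/2 - R*d/2)
L(m) = -17/2 + m (L(m) = m + (3/2 - ½*(-5)*(-4)) = m + (3/2 - 10) = m - 17/2 = -17/2 + m)
1009*L(K(-4)) = 1009*(-17/2 + 6/(-4)) = 1009*(-17/2 + 6*(-¼)) = 1009*(-17/2 - 3/2) = 1009*(-10) = -10090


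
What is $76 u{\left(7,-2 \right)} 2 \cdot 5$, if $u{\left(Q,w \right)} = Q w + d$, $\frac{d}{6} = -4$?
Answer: $-28880$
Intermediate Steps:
$d = -24$ ($d = 6 \left(-4\right) = -24$)
$u{\left(Q,w \right)} = -24 + Q w$ ($u{\left(Q,w \right)} = Q w - 24 = -24 + Q w$)
$76 u{\left(7,-2 \right)} 2 \cdot 5 = 76 \left(-24 + 7 \left(-2\right)\right) 2 \cdot 5 = 76 \left(-24 - 14\right) 10 = 76 \left(-38\right) 10 = \left(-2888\right) 10 = -28880$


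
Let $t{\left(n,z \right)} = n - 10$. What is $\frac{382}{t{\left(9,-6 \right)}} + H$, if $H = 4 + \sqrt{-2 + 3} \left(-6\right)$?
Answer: $-384$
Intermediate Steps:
$t{\left(n,z \right)} = -10 + n$
$H = -2$ ($H = 4 + \sqrt{1} \left(-6\right) = 4 + 1 \left(-6\right) = 4 - 6 = -2$)
$\frac{382}{t{\left(9,-6 \right)}} + H = \frac{382}{-10 + 9} - 2 = \frac{382}{-1} - 2 = 382 \left(-1\right) - 2 = -382 - 2 = -384$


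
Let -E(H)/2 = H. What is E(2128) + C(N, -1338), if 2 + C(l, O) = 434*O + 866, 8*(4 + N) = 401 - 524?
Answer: -584084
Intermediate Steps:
E(H) = -2*H
N = -155/8 (N = -4 + (401 - 524)/8 = -4 + (⅛)*(-123) = -4 - 123/8 = -155/8 ≈ -19.375)
C(l, O) = 864 + 434*O (C(l, O) = -2 + (434*O + 866) = -2 + (866 + 434*O) = 864 + 434*O)
E(2128) + C(N, -1338) = -2*2128 + (864 + 434*(-1338)) = -4256 + (864 - 580692) = -4256 - 579828 = -584084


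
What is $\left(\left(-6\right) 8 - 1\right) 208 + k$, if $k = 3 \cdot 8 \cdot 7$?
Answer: $-10024$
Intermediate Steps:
$k = 168$ ($k = 24 \cdot 7 = 168$)
$\left(\left(-6\right) 8 - 1\right) 208 + k = \left(\left(-6\right) 8 - 1\right) 208 + 168 = \left(-48 - 1\right) 208 + 168 = \left(-49\right) 208 + 168 = -10192 + 168 = -10024$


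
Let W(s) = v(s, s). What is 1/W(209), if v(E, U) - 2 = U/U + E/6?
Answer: 6/227 ≈ 0.026432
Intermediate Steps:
v(E, U) = 3 + E/6 (v(E, U) = 2 + (U/U + E/6) = 2 + (1 + E*(1/6)) = 2 + (1 + E/6) = 3 + E/6)
W(s) = 3 + s/6
1/W(209) = 1/(3 + (1/6)*209) = 1/(3 + 209/6) = 1/(227/6) = 6/227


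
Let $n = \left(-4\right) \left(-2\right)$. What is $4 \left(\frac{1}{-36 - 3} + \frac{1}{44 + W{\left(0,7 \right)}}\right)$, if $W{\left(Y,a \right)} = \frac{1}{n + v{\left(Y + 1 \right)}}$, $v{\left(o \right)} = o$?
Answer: $- \frac{184}{15483} \approx -0.011884$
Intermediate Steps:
$n = 8$
$W{\left(Y,a \right)} = \frac{1}{9 + Y}$ ($W{\left(Y,a \right)} = \frac{1}{8 + \left(Y + 1\right)} = \frac{1}{8 + \left(1 + Y\right)} = \frac{1}{9 + Y}$)
$4 \left(\frac{1}{-36 - 3} + \frac{1}{44 + W{\left(0,7 \right)}}\right) = 4 \left(\frac{1}{-36 - 3} + \frac{1}{44 + \frac{1}{9 + 0}}\right) = 4 \left(\frac{1}{-39} + \frac{1}{44 + \frac{1}{9}}\right) = 4 \left(- \frac{1}{39} + \frac{1}{44 + \frac{1}{9}}\right) = 4 \left(- \frac{1}{39} + \frac{1}{\frac{397}{9}}\right) = 4 \left(- \frac{1}{39} + \frac{9}{397}\right) = 4 \left(- \frac{46}{15483}\right) = - \frac{184}{15483}$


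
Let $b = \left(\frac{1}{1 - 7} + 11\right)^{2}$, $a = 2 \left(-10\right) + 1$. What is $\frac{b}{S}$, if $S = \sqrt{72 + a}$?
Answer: $\frac{4225 \sqrt{53}}{1908} \approx 16.121$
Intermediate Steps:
$a = -19$ ($a = -20 + 1 = -19$)
$b = \frac{4225}{36}$ ($b = \left(\frac{1}{-6} + 11\right)^{2} = \left(- \frac{1}{6} + 11\right)^{2} = \left(\frac{65}{6}\right)^{2} = \frac{4225}{36} \approx 117.36$)
$S = \sqrt{53}$ ($S = \sqrt{72 - 19} = \sqrt{53} \approx 7.2801$)
$\frac{b}{S} = \frac{4225}{36 \sqrt{53}} = \frac{4225 \frac{\sqrt{53}}{53}}{36} = \frac{4225 \sqrt{53}}{1908}$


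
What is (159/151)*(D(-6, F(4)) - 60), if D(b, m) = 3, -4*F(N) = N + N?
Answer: -9063/151 ≈ -60.020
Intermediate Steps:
F(N) = -N/2 (F(N) = -(N + N)/4 = -N/2)
(159/151)*(D(-6, F(4)) - 60) = (159/151)*(3 - 60) = (159*(1/151))*(-57) = (159/151)*(-57) = -9063/151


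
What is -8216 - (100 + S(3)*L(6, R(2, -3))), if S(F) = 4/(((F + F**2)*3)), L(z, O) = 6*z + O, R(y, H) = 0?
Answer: -8320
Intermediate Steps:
L(z, O) = O + 6*z
S(F) = 4/(3*F + 3*F**2)
-8216 - (100 + S(3)*L(6, R(2, -3))) = -8216 - (100 + ((4/3)/(3*(1 + 3)))*(0 + 6*6)) = -8216 - (100 + ((4/3)*(1/3)/4)*(0 + 36)) = -8216 - (100 + ((4/3)*(1/3)*(1/4))*36) = -8216 - (100 + (1/9)*36) = -8216 - (100 + 4) = -8216 - 1*104 = -8216 - 104 = -8320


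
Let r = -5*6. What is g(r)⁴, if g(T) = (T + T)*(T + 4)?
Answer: 5922408960000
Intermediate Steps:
r = -30
g(T) = 2*T*(4 + T) (g(T) = (2*T)*(4 + T) = 2*T*(4 + T))
g(r)⁴ = (2*(-30)*(4 - 30))⁴ = (2*(-30)*(-26))⁴ = 1560⁴ = 5922408960000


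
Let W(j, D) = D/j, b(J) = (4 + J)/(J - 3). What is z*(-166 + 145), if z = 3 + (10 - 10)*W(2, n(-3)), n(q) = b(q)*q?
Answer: -63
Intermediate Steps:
b(J) = (4 + J)/(-3 + J)
n(q) = q*(4 + q)/(-3 + q) (n(q) = ((4 + q)/(-3 + q))*q = q*(4 + q)/(-3 + q))
z = 3 (z = 3 + (10 - 10)*(-3*(4 - 3)/(-3 - 3)/2) = 3 + 0*(-3*1/(-6)*(½)) = 3 + 0*(-3*(-⅙)*1*(½)) = 3 + 0*((½)*(½)) = 3 + 0*(¼) = 3 + 0 = 3)
z*(-166 + 145) = 3*(-166 + 145) = 3*(-21) = -63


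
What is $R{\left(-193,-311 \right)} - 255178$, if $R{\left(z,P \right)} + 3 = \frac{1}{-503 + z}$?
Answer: $- \frac{177605977}{696} \approx -2.5518 \cdot 10^{5}$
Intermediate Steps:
$R{\left(z,P \right)} = -3 + \frac{1}{-503 + z}$
$R{\left(-193,-311 \right)} - 255178 = \frac{1510 - -579}{-503 - 193} - 255178 = \frac{1510 + 579}{-696} - 255178 = \left(- \frac{1}{696}\right) 2089 - 255178 = - \frac{2089}{696} - 255178 = - \frac{177605977}{696}$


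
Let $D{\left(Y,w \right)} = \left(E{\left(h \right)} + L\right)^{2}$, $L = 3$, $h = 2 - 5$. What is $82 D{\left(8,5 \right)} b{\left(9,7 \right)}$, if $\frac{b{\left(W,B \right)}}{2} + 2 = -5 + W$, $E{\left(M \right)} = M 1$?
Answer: $0$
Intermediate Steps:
$h = -3$ ($h = 2 - 5 = -3$)
$E{\left(M \right)} = M$
$b{\left(W,B \right)} = -14 + 2 W$ ($b{\left(W,B \right)} = -4 + 2 \left(-5 + W\right) = -4 + \left(-10 + 2 W\right) = -14 + 2 W$)
$D{\left(Y,w \right)} = 0$ ($D{\left(Y,w \right)} = \left(-3 + 3\right)^{2} = 0^{2} = 0$)
$82 D{\left(8,5 \right)} b{\left(9,7 \right)} = 82 \cdot 0 \left(-14 + 2 \cdot 9\right) = 0 \left(-14 + 18\right) = 0 \cdot 4 = 0$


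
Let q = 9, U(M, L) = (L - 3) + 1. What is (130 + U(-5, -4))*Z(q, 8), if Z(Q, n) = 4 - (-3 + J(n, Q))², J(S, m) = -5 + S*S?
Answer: -388368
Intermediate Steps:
U(M, L) = -2 + L (U(M, L) = (-3 + L) + 1 = -2 + L)
J(S, m) = -5 + S²
Z(Q, n) = 4 - (-8 + n²)² (Z(Q, n) = 4 - (-3 + (-5 + n²))² = 4 - (-8 + n²)²)
(130 + U(-5, -4))*Z(q, 8) = (130 + (-2 - 4))*(4 - (-8 + 8²)²) = (130 - 6)*(4 - (-8 + 64)²) = 124*(4 - 1*56²) = 124*(4 - 1*3136) = 124*(4 - 3136) = 124*(-3132) = -388368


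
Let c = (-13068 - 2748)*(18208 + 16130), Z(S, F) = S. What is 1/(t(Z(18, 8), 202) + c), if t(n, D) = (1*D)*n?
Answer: -1/543086172 ≈ -1.8413e-9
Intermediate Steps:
c = -543089808 (c = -15816*34338 = -543089808)
t(n, D) = D*n
1/(t(Z(18, 8), 202) + c) = 1/(202*18 - 543089808) = 1/(3636 - 543089808) = 1/(-543086172) = -1/543086172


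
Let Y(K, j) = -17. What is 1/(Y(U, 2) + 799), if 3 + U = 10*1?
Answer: 1/782 ≈ 0.0012788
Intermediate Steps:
U = 7 (U = -3 + 10*1 = -3 + 10 = 7)
1/(Y(U, 2) + 799) = 1/(-17 + 799) = 1/782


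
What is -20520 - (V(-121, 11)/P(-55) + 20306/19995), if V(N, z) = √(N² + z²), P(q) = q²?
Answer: -410317706/19995 - √122/275 ≈ -20521.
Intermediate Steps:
-20520 - (V(-121, 11)/P(-55) + 20306/19995) = -20520 - (√((-121)² + 11²)/((-55)²) + 20306/19995) = -20520 - (√(14641 + 121)/3025 + 20306*(1/19995)) = -20520 - (√14762*(1/3025) + 20306/19995) = -20520 - ((11*√122)*(1/3025) + 20306/19995) = -20520 - (√122/275 + 20306/19995) = -20520 - (20306/19995 + √122/275) = -20520 + (-20306/19995 - √122/275) = -410317706/19995 - √122/275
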